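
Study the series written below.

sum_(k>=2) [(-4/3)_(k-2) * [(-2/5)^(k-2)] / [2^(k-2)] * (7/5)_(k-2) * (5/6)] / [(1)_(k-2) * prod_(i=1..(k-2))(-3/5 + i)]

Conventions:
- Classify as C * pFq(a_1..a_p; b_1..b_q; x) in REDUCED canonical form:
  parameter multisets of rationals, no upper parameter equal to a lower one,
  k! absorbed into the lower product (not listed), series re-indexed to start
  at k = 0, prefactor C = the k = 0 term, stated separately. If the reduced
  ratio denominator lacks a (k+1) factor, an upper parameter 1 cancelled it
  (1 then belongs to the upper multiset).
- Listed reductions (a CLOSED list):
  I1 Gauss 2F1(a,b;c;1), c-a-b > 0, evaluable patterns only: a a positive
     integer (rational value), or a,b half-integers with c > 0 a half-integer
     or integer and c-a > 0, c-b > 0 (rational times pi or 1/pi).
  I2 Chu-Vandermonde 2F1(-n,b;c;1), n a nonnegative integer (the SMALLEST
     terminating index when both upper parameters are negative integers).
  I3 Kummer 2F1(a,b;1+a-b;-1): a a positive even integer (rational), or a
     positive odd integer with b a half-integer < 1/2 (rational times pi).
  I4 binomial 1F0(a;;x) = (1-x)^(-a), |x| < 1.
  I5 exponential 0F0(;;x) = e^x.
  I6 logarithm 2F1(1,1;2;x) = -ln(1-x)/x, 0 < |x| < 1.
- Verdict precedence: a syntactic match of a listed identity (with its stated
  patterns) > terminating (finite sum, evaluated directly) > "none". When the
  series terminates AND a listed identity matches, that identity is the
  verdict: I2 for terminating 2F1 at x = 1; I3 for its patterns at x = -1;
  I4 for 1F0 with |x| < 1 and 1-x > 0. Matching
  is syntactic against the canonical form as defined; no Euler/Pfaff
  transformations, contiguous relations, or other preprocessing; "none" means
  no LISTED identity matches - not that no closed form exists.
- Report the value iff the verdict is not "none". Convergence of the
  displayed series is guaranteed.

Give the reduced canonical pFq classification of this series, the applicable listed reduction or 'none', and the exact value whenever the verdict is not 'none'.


Prefactor 5/6, argument -1/5: 2F1 with upper {-4/3, 7/5} over lower {2/5}. Verdict: no listed reduction: x = -1/5 and upper {-4/3, 7/5} fail every I1-I6 pattern.

Key step: x = (-1/5) and (1)_k (C = 5/6, x = -1/5) is k! itself.
Ratio: r(k) = (-1/5) * (k-4/3) (k+7/5) / [(k+2/5) (k+1)] - rational in k, leading ratio (-1/5); with t_0 = 5/6, classification follows.


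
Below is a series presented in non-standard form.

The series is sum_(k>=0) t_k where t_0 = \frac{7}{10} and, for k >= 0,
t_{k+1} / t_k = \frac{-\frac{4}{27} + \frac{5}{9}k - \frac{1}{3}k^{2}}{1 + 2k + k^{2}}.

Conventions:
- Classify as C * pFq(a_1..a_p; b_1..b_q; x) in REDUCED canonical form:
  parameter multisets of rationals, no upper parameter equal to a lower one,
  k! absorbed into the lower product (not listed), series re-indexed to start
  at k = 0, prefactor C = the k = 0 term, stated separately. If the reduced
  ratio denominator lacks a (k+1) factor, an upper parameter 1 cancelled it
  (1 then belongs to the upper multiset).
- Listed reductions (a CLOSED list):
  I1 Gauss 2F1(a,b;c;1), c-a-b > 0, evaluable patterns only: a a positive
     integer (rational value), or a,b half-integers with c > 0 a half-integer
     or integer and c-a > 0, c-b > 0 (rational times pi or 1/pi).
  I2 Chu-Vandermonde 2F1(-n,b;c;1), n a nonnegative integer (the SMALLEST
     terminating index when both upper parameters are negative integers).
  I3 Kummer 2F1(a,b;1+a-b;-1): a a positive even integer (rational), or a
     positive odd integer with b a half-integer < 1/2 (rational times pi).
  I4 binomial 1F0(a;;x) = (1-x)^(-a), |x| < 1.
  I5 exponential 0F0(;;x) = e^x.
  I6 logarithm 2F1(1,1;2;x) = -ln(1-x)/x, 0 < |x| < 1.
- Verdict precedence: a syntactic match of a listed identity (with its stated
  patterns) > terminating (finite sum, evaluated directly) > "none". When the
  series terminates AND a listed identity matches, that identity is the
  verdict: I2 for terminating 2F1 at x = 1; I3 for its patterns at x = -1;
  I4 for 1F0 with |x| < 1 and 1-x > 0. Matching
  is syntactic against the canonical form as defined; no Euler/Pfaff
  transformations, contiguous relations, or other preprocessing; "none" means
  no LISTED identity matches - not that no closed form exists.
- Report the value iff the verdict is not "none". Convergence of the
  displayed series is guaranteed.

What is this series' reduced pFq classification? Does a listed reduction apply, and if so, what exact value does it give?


Classification (C = \frac{7}{10}): 2F1 with upper {-\frac{4}{3}, -\frac{1}{3}}, lower {1}, argument x = -\frac{1}{3}. Verdict: none - at argument -\frac{1}{3} the multisets {-\frac{4}{3}, -\frac{1}{3}} ; {1} match no listed identity.

Key step: t_0 = \frac{7}{10} here, and factor the ratio over Q (prefactor 7/10): negated roots = parameters.
Adjacent-term ratio: r(k) = -\frac{1}{3} * (k-\frac{4}{3}) (k-\frac{1}{3}) / [(k+1) (k+1)] - rational; roots negated = parameters, x = -\frac{1}{3}, C = \frac{7}{10}.


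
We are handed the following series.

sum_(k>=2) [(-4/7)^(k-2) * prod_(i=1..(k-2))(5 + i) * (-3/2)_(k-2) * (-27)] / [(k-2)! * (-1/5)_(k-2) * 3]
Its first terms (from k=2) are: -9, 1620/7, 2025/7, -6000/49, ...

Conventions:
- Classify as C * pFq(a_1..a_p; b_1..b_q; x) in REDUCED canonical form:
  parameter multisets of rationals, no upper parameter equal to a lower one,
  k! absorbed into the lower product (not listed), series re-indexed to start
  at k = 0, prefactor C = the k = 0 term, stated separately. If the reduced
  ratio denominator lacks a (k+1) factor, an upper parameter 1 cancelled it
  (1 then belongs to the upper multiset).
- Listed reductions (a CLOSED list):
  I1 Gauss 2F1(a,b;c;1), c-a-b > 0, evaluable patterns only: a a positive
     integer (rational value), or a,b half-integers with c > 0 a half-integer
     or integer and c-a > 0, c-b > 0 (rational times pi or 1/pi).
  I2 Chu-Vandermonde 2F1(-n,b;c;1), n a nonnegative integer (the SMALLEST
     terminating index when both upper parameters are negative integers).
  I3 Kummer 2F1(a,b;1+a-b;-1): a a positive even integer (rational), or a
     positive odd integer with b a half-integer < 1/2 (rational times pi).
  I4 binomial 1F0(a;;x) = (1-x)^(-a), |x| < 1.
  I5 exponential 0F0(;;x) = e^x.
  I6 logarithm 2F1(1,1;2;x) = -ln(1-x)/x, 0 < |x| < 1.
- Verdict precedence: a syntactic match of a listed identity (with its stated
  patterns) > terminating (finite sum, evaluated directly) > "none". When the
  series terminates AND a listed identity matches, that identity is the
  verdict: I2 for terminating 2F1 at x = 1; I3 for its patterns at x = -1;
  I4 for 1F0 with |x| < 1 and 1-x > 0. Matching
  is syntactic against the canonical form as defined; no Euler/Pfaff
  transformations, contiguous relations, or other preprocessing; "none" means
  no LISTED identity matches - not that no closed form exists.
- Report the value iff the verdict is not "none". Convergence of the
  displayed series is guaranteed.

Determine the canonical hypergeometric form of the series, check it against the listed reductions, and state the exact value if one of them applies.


At argument -4/7: a 2F1 with upper {-3/2, 6}, lower {-1/5}, scaled by C = -9. Verdict: none - at argument -4/7 the multisets {-3/2, 6} ; {-1/5} match no listed identity.

Structural cue: x = (-4/7) and the running product (prefactor -9) telescopes to a rising factorial.
Step ratio: r(k) = (-4/7) * (k-3/2) (k+6) / [(k-1/5) (k+1)] - rational; roots negated = parameters, x = (-4/7), C = -9.


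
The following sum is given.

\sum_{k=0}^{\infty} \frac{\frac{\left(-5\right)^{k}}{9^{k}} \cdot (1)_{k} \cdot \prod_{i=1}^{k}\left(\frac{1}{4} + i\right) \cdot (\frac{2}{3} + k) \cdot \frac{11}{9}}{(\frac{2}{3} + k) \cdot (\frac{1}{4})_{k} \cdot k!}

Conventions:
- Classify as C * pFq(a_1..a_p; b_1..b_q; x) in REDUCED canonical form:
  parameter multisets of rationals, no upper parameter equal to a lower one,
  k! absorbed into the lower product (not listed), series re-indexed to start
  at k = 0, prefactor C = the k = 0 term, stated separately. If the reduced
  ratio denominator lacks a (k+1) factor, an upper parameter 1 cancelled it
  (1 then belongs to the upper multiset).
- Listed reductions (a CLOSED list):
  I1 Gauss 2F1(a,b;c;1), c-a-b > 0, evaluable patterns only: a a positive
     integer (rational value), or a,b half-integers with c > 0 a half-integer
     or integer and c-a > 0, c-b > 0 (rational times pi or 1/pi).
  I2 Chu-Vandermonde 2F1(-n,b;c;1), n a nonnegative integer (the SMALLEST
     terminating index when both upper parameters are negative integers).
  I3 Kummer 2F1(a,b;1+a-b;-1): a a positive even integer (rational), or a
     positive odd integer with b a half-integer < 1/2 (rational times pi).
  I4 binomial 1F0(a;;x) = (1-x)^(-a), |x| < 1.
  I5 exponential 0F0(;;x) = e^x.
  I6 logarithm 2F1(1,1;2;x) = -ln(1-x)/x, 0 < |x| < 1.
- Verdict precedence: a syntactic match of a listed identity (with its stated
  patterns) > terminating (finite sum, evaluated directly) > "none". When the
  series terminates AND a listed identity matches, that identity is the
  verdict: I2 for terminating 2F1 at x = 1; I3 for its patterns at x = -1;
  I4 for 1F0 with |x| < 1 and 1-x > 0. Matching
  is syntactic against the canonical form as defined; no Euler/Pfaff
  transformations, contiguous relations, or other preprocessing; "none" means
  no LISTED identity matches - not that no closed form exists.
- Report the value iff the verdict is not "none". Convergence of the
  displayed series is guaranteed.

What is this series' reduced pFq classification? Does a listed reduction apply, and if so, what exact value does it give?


Structural cue: with t_0 = \frac{11}{9}, striking the common factor k + 2/3 reduces the term (C = 11/9).
Step ratio: r(k) = -\frac{5}{9} * (k+1) (k+\frac{5}{4}) / [(k+\frac{1}{4}) (k+1)] - rational in k, leading ratio -\frac{5}{9}; with t_0 = \frac{11}{9}, classification follows.

With C = \frac{11}{9}: the canonical form is 2F1(1, \frac{5}{4}; \frac{1}{4}; -\frac{5}{9}). Verdict: none. A 2F1 with upper {1, \frac{5}{4}} fits none of I1-I6 at x = -\frac{5}{9}; the sum runs forever.


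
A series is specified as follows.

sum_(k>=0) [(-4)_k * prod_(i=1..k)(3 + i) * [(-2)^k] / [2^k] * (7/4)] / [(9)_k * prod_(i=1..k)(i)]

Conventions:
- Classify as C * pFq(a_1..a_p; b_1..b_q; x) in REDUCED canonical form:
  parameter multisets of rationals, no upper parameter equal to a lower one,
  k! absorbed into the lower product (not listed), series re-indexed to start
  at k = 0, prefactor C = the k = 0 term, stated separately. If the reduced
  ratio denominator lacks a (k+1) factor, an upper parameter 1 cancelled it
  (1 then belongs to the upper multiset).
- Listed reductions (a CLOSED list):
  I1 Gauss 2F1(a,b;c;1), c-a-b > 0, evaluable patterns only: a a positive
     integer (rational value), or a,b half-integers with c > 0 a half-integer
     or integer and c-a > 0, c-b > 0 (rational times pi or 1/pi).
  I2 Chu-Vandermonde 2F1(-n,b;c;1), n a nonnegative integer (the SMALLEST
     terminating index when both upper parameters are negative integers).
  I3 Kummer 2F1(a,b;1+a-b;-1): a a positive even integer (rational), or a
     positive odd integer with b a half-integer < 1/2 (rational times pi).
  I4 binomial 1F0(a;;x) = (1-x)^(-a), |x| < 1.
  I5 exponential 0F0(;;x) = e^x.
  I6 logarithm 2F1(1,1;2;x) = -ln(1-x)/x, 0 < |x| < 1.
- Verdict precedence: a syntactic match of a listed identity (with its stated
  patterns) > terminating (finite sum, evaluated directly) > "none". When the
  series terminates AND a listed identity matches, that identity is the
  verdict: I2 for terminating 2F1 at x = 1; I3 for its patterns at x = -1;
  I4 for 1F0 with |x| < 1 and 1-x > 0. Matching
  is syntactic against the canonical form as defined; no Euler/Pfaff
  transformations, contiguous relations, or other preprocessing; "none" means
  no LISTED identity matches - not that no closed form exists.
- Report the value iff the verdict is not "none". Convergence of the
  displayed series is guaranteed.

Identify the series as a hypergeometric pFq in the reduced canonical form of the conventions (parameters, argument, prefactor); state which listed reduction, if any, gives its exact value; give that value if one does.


With C = 7/4: the canonical form is 2F1(-4, 4; 9; -1). Verdict: Kummer's theorem (I3) applies (x = -1; c = 9 equals 1+a-b for upper {-4, 4}: listed pattern). Its exact value is 49/6.

Structural cue: t_0 being 7/4, the two k-th powers (C = 7/4) combine into one argument.
Term ratio: r(k) = (-1) * (k-4) (k+4) / [(k+9) (k+1)] ; factor over Q: parameters, x = (-1), and C = 7/4.


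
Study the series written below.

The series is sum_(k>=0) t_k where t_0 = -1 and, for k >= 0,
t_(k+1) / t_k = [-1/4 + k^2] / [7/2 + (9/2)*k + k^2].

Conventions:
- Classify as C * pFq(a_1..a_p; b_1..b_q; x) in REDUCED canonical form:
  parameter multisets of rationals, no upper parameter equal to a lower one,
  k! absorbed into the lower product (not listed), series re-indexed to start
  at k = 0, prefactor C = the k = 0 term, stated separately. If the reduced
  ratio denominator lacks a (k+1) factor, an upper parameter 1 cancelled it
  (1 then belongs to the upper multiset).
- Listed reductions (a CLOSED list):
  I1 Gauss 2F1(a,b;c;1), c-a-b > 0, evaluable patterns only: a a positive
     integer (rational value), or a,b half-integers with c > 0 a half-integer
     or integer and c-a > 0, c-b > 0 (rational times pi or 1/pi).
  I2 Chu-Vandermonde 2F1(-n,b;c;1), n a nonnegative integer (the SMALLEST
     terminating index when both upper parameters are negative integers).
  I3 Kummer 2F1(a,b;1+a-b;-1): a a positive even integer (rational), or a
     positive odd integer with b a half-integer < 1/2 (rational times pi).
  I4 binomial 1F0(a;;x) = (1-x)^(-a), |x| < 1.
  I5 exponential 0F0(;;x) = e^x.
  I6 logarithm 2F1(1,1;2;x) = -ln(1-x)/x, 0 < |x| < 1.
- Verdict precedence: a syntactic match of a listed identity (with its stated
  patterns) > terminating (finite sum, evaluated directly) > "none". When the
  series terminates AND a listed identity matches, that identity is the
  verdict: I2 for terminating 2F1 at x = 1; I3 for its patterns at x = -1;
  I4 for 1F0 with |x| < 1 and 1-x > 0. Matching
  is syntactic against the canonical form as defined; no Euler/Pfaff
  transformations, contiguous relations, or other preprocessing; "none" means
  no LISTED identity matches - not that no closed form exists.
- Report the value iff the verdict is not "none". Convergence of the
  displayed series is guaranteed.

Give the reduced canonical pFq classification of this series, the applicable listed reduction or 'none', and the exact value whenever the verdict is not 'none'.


Key observation: t_0 being -1, factor the ratio over Q (C = -1): negated roots = parameters.
Consecutive-term ratio: r(k) = 1 * (k-1/2) (k+1/2) / [(k+7/2) (k+1)] - poly over poly, x = 1 from leading terms; C = -1 at k = 0.

The series (x = 1) is 2F1: upper {-1/2, 1/2}, lower {7/2}, prefactor -1. Verdict: this is Gauss (I1, half-integer pattern) (x = 1; upper {-1/2, 1/2} half-integers, c = 7/2 in the evaluable pattern). Its exact value is (-75/256) * pi.


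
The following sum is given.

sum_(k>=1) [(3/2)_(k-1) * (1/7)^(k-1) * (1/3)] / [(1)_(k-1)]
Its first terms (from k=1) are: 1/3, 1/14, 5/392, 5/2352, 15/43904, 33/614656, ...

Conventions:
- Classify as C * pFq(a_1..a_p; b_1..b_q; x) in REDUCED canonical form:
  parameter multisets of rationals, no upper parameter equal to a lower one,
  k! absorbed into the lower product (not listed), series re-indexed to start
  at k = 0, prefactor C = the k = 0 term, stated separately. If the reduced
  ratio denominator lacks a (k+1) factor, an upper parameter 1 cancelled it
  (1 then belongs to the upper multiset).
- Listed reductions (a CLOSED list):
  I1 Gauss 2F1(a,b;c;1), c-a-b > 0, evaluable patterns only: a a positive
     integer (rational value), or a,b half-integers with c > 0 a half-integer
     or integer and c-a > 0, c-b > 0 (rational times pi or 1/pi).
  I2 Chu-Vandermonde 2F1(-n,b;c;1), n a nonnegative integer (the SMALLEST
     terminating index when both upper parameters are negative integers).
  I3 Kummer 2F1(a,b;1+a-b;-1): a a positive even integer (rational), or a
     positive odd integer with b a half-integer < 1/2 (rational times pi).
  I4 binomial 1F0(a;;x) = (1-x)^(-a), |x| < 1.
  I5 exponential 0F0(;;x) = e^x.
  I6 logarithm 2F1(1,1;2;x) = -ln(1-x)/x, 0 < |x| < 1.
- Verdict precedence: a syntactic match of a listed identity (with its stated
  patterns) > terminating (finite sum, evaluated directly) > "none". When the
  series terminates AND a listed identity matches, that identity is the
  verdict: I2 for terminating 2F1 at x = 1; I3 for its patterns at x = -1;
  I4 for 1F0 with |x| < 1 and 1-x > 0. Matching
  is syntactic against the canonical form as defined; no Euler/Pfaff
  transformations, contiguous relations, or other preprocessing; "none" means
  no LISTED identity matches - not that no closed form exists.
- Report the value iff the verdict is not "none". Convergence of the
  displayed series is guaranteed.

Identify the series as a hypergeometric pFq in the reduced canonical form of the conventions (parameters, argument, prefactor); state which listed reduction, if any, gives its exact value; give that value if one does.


Key step: with t_0 = 1/3, (1)_k (prefactor 1/3) is k! itself.
Consecutive-term ratio: r(k) = (1/7) * (k+3/2) / [(k+1)] - rational; roots negated = parameters, x = (1/7), C = 1/3.

With C = 1/3: the canonical form is 1F0(3/2; -; 1/7). Verdict: this is binomial (I4) (the 1F0 binomial series: exponent -3/2, x = 1/7). Exact value: (1/3) * (6/7)^(-3/2).


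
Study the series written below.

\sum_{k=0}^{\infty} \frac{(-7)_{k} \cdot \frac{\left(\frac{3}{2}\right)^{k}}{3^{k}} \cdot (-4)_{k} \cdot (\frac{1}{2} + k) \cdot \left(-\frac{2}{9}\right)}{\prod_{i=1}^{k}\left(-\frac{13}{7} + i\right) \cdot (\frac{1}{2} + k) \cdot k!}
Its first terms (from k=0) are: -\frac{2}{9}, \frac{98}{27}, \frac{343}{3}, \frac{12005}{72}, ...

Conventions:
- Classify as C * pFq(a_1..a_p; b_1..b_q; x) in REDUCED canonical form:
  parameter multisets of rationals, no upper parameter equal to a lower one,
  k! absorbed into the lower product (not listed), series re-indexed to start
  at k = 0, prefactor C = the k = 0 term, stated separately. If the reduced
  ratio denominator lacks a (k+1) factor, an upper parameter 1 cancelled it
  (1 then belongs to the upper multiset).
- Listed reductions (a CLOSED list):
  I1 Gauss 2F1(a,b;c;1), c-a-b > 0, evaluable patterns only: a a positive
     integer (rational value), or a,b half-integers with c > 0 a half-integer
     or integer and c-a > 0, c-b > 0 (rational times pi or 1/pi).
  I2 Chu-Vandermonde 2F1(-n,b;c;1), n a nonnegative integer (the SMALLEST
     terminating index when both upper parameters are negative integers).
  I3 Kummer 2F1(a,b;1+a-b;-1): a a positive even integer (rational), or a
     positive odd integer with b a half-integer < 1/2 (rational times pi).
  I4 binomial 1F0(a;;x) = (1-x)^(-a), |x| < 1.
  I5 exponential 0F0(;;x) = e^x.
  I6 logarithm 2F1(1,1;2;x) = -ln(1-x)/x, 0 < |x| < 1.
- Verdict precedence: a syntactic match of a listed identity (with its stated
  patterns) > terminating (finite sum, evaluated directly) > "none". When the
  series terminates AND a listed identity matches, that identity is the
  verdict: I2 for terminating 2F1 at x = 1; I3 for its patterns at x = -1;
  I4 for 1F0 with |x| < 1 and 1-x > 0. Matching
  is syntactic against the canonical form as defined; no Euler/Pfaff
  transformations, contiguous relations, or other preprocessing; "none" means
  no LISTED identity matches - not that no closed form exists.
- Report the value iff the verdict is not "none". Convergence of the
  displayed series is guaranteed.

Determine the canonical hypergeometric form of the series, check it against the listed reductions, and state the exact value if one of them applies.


With C = -\frac{2}{9}: the canonical form is 2F1(-7, -4; -\frac{6}{7}; \frac{1}{2}). Verdict: terminating - upper -4 stops the sum at k = 4; the 5 terms are added exactly. Hence: \frac{46567}{144}.

Key observation: t_0 being -\frac{2}{9}, the lower running product (C = -2/9, x = 1/2) is a rising factorial.
Step ratio: r(k) = \frac{1}{2} * (k-7) (k-4) / [(k-\frac{6}{7}) (k+1)] - rational in k, leading ratio \frac{1}{2}; with t_0 = -\frac{2}{9}, classification follows.


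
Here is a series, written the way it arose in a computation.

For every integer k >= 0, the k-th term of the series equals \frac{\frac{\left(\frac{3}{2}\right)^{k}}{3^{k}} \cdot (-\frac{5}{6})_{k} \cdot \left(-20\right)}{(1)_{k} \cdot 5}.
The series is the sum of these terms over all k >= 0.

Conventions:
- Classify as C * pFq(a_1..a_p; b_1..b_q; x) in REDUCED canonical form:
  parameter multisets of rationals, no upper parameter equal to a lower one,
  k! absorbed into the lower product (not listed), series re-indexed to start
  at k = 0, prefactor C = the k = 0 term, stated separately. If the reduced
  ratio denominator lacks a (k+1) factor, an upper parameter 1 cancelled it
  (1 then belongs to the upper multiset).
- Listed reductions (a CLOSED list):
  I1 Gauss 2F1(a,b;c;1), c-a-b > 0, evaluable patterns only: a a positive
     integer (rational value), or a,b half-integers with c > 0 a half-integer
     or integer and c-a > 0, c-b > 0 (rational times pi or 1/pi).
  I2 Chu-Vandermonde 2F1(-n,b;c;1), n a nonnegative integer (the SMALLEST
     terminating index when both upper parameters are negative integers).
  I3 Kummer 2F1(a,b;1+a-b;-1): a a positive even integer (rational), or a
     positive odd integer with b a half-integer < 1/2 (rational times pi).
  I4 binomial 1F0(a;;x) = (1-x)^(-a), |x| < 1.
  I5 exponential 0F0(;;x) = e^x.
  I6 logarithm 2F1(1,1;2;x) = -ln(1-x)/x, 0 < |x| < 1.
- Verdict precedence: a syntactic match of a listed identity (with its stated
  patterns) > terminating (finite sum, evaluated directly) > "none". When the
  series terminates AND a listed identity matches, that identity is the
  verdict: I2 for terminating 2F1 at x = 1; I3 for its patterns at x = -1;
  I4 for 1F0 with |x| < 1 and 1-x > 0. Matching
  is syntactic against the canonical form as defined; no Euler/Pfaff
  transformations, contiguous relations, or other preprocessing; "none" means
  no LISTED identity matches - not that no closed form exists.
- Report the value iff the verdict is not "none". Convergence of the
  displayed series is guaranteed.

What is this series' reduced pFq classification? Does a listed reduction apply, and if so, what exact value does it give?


This is -4 * 1F0(-\frac{5}{6}; -; \frac{1}{2}) in reduced canonical form. Verdict: binomial (I4) applies (the 1F0 binomial series: exponent 5/6, x = \frac{1}{2}). Hence: \left(-4\right) \cdot \left(\frac{1}{2}\right)^{\frac{5}{6}}.

Key step: t_0 being -4, (1)_k (C = -4) is k! itself.
Consecutive-term ratio: r(k) = \frac{1}{2} * (k-\frac{5}{6}) / [(k+1)] - poly over poly, x = \frac{1}{2} from leading terms; C = -4 at k = 0.


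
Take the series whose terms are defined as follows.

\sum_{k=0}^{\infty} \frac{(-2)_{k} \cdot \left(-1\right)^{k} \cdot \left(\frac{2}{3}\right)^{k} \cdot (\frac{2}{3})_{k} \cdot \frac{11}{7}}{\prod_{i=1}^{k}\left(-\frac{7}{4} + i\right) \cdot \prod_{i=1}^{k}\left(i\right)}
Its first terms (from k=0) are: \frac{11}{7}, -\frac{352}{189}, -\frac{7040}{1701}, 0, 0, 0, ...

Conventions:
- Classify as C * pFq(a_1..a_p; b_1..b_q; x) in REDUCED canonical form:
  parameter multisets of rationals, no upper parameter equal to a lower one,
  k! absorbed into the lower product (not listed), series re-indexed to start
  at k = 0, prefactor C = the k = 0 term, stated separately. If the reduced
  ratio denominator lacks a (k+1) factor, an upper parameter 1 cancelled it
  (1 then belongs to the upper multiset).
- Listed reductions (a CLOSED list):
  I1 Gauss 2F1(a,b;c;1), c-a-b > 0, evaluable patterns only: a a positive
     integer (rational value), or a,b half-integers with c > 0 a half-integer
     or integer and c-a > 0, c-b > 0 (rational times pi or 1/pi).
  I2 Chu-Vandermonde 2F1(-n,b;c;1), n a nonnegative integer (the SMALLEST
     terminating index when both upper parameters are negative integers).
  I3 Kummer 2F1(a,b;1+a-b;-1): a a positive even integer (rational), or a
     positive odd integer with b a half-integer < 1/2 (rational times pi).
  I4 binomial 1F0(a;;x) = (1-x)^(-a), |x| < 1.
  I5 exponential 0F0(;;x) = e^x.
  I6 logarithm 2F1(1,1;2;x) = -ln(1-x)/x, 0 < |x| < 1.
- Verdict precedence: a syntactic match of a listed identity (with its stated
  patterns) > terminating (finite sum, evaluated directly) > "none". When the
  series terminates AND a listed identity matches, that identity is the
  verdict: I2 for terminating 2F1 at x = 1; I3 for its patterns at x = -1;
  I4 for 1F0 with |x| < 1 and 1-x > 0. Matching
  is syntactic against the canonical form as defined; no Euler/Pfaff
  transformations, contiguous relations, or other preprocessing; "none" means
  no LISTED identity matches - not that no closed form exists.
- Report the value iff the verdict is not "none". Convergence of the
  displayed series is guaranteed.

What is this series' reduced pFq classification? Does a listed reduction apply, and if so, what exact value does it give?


With C = \frac{11}{7}: the canonical form is 2F1(-2, \frac{2}{3}; -\frac{3}{4}; -\frac{2}{3}). Verdict: terminating (-2 upstairs). 3 nonzero terms in all; added directly. Its exact value is -\frac{7535}{1701}.

First insight: x = -\frac{2}{3} and the product of the first k integers (C = 11/7) is k!.
Term ratio: r(k) = -\frac{2}{3} * (k-2) (k+\frac{2}{3}) / [(k-\frac{3}{4}) (k+1)] - rational in k, leading ratio -\frac{2}{3}; with t_0 = \frac{11}{7}, classification follows.


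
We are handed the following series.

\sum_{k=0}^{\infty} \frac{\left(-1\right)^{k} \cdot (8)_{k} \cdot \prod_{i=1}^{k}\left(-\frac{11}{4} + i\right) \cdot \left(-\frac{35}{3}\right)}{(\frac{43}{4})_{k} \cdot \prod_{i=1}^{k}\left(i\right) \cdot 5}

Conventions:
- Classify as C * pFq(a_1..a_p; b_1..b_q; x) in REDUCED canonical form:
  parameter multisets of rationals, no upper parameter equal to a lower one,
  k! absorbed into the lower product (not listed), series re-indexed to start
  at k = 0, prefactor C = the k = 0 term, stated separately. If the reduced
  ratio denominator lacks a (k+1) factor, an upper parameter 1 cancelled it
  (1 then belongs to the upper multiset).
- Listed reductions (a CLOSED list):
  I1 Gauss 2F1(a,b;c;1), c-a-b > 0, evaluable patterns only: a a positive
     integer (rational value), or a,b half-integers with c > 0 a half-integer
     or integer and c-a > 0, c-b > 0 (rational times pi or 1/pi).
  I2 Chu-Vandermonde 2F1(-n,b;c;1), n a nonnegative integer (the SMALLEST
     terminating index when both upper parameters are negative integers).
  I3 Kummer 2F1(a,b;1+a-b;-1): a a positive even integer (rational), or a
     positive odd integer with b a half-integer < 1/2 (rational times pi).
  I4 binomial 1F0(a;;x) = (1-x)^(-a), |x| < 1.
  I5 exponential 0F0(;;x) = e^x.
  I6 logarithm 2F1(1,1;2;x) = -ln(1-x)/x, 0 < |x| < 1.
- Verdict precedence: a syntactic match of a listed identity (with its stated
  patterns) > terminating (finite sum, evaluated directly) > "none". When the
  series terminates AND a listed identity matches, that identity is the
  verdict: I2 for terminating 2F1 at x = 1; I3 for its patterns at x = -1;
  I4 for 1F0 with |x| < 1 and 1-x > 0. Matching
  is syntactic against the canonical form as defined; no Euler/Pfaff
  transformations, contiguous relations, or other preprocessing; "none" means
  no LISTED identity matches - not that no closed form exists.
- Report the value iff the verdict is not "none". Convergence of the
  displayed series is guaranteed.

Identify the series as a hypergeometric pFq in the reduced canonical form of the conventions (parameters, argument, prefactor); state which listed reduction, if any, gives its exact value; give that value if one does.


Key step: t_0 = -\frac{7}{3} here, and the running product (C = -7/3, x = -1) telescopes to a rising factorial.
Ratio: r(k) = -1 * (k-\frac{7}{4}) (k+8) / [(k+\frac{43}{4}) (k+1)] - rational in k, leading ratio -1; with t_0 = -\frac{7}{3}, classification follows.

x = -1 here; the reduced form reads 2F1, upper {-\frac{7}{4}, 8}, lower {\frac{43}{4}}, C = -\frac{7}{3}. Verdict: Kummer's theorem (I3) matches (x = -1; c = \frac{43}{4} equals 1+a-b for upper {-\frac{7}{4}, 8}: listed pattern). Sum: -\frac{25389}{4096}.


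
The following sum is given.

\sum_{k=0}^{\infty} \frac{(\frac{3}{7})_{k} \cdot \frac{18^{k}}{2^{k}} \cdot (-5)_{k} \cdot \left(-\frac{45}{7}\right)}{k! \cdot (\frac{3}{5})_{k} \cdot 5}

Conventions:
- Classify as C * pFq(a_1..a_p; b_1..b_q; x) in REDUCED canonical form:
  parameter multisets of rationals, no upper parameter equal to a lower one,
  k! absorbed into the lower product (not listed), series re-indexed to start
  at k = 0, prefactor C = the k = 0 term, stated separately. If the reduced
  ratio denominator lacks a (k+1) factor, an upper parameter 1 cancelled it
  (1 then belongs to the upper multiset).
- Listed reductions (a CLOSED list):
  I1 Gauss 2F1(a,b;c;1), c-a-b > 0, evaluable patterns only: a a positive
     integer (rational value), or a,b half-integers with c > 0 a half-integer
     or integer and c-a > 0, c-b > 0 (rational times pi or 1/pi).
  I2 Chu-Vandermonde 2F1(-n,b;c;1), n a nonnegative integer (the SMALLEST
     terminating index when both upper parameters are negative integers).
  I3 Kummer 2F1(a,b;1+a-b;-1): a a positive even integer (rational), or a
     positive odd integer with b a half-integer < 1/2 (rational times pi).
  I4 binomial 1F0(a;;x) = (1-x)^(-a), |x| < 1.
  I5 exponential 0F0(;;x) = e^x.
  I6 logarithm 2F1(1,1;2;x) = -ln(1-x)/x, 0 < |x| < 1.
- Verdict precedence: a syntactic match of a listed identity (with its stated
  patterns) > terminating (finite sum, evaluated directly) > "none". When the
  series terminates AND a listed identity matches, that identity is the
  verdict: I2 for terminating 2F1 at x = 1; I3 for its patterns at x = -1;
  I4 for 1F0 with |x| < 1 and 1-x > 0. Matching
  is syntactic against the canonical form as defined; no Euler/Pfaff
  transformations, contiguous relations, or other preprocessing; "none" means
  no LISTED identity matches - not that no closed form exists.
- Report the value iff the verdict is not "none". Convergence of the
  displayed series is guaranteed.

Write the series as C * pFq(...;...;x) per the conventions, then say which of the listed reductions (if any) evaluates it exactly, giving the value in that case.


Canonical form: C = -\frac{9}{7} times 2F1 with upper {-5, \frac{3}{7}}, lower {\frac{3}{5}}, x = 9. Verdict: terminating - upper -5 stops the sum at k = 5; the 6 terms are added exactly. Sum: \frac{60876420651}{2705927}.

The tell: from the first term -\frac{9}{7}: the two k-th powers (C = -9/7, x = 9) combine into one argument.
Ratio: r(k) = 9 * (k-5) (k+\frac{3}{7}) / [(k+\frac{3}{5}) (k+1)] - poly over poly, x = 9 from leading terms; C = -\frac{9}{7} at k = 0.


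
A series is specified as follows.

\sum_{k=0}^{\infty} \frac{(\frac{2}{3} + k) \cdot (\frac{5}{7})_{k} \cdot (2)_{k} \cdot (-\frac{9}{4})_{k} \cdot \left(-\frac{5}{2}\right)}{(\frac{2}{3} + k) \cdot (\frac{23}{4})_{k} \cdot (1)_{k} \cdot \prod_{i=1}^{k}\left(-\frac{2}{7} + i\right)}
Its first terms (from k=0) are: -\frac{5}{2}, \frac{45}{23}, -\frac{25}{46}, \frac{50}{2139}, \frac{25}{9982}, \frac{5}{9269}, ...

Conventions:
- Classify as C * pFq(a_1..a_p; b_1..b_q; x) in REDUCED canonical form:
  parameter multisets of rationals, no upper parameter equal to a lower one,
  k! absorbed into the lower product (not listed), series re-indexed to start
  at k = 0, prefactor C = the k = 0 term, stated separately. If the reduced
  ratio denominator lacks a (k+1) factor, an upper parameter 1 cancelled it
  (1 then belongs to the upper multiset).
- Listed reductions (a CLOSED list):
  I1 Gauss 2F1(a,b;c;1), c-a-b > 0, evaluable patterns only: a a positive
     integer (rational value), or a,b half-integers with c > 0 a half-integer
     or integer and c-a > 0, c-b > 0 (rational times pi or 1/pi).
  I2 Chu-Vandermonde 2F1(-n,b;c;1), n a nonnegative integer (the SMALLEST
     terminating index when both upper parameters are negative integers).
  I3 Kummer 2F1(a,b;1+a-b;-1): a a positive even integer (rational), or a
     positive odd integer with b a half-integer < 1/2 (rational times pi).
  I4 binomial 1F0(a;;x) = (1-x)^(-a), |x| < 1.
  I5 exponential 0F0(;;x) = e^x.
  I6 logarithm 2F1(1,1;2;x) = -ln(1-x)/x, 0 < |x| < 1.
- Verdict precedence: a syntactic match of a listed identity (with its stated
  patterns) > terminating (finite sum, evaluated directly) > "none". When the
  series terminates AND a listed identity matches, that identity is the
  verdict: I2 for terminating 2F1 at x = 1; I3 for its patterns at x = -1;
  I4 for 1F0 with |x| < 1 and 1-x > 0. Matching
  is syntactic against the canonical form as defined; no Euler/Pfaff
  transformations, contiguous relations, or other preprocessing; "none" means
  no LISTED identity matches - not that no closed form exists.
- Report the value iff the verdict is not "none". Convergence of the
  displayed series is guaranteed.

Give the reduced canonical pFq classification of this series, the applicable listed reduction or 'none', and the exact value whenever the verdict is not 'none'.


Classification (C = -\frac{5}{2}): 2F1 with upper {-\frac{9}{4}, 2}, lower {\frac{23}{4}}, argument x = 1. Verdict: the Gauss summation I1 fires (x = 1: the Gamma ratio telescopes since c-a-b = 6 > 0 and a = 2 in Z>0). Its exact value is -\frac{475}{448}.

Key observation: x = 1 and (1)_k (C = -5/2) is k! itself.
Step ratio: r(k) = 1 * (k-\frac{9}{4}) (k+2) / [(k+\frac{23}{4}) (k+1)] - rational in k. x = 1; t_0 = -\frac{5}{2}; negate the roots.


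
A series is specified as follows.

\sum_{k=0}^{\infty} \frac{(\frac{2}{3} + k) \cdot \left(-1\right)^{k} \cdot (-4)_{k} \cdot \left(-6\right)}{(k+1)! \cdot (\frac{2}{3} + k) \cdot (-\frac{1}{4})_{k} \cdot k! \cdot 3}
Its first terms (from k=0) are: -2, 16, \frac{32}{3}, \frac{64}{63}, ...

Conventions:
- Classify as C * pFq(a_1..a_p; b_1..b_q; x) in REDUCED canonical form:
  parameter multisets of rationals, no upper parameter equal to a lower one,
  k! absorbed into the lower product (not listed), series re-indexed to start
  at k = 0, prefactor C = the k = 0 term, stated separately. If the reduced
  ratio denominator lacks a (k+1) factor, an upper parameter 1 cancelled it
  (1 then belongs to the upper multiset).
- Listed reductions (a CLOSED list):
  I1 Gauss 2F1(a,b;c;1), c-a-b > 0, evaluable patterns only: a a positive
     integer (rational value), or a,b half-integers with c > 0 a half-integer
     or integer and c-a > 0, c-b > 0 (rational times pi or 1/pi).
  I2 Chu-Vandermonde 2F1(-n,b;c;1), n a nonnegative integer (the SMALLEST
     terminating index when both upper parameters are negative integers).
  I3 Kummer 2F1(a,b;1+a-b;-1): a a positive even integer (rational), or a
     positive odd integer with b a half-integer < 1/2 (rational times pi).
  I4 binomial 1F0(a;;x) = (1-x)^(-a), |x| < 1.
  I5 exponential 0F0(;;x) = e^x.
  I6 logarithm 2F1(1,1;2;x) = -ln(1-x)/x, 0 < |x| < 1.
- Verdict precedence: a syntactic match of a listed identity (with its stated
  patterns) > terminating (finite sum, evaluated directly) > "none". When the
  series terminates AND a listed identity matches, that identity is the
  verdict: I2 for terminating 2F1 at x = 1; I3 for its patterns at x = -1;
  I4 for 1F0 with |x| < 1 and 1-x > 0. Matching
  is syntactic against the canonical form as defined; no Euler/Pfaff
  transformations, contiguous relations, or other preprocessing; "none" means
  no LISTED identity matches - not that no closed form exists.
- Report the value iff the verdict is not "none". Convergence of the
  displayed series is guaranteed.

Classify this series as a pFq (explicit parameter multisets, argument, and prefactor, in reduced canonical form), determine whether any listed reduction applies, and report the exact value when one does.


x = -1 here; the reduced form reads 1F2, upper {-4}, lower {-\frac{1}{4}, 2}, C = -2. Verdict: terminating - upper -4 stops the sum at k = 4; the 5 terms are added exactly. Sum: \frac{12722}{495}.

The tell: t_0 being -2, striking the common factor k + 2/3 reduces the term (C = -2).
Consecutive-term ratio: r(k) = -1 * (k-4) / [(k-\frac{1}{4}) (k+2) (k+1)] - rational; roots negated = parameters, x = -1, C = -2.


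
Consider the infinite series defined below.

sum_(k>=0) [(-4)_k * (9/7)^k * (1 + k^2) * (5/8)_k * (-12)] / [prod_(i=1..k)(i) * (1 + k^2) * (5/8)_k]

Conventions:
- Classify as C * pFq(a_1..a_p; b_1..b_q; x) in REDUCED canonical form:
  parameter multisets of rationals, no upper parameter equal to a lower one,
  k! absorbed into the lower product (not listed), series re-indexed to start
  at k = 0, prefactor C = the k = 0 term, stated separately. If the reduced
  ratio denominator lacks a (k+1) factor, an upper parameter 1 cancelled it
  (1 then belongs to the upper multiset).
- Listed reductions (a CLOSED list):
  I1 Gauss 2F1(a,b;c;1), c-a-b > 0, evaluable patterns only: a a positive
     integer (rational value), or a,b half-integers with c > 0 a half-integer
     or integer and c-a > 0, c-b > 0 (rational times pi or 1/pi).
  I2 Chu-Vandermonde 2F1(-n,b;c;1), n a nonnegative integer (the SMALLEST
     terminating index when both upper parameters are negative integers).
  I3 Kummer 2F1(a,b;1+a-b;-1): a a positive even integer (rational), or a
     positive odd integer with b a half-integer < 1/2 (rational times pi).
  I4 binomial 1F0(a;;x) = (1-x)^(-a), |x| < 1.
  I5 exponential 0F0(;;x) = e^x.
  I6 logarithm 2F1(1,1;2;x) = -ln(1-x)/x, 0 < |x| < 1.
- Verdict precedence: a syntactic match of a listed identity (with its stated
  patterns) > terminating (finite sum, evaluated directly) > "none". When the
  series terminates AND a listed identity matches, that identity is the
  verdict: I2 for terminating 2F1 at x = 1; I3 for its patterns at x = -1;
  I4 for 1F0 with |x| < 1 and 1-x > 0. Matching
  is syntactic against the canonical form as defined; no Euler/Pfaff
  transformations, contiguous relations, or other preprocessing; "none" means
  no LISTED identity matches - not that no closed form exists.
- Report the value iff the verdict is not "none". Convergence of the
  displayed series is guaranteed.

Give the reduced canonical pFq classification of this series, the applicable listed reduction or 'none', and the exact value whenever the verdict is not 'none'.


The tell: from the first term -12: the parameter 5/8 appears in both the upper and lower lists and cancels (alongside the other common factor).
Consecutive-term ratio: r(k) = (9/7) * (k-4) / [(k+1)] - rational in k, leading ratio (9/7); with t_0 = -12, classification follows.

The series (x = 9/7) is 1F0: upper {-4}, lower {-}, prefactor -12. Verdict: terminating. With -4 upstairs the series is a 5-term polynomial sum; evaluated term by term. Hence: -192/2401.


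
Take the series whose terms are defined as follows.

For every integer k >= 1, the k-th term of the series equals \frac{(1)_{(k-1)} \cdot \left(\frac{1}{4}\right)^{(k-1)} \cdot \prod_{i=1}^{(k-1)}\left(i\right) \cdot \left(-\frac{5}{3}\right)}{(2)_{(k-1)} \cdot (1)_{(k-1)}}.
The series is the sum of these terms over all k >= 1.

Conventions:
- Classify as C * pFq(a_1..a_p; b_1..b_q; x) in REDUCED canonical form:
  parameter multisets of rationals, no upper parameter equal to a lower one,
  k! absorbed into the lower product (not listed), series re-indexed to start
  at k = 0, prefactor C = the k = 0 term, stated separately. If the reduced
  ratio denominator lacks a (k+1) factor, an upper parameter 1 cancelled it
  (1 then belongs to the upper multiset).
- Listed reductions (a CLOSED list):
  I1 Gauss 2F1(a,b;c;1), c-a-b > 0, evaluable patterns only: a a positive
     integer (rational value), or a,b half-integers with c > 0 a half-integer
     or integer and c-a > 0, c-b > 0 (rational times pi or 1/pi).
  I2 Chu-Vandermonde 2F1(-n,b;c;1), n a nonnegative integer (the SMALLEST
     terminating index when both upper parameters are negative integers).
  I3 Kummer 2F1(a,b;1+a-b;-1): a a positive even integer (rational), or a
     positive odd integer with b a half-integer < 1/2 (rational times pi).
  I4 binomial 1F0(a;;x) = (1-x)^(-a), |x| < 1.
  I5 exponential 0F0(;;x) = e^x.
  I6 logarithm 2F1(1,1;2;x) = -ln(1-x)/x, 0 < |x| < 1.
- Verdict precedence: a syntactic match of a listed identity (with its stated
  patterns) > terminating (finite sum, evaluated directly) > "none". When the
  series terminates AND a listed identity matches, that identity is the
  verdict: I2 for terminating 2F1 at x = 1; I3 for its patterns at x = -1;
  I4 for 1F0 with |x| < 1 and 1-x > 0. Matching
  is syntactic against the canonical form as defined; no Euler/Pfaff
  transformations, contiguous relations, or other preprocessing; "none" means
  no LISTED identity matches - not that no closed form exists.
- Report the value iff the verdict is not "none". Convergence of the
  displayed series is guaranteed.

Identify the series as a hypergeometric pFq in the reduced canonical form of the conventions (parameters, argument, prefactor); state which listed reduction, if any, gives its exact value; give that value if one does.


The tell: x = \frac{1}{4} and (1)_k (C = -5/3) is k! itself.
Term ratio: r(k) = \frac{1}{4} * (k+1) (k+1) / [(k+2) (k+1)] - poly over poly, x = \frac{1}{4} from leading terms; C = -\frac{5}{3} at k = 0.

Canonical form: C = -\frac{5}{3} times 2F1 with upper {1, 1}, lower {2}, x = \frac{1}{4}. Verdict: the I6 logarithm reduction matches (the logarithm: parameters (1,1;2), x = \frac{1}{4}). Sum: \frac{20}{3} \cdot \ln\left(\frac{3}{4}\right).
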